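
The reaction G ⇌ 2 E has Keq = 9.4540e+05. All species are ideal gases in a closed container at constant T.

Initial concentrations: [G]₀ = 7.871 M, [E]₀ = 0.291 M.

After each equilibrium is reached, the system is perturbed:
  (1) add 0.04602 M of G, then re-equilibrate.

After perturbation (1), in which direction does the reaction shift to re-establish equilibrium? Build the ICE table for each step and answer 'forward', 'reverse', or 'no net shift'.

Q₀ = 0.01076 vs Keq = 9.4540e+05 ⇒ Q<K, forward
Step 1:
                   G          E
  init         7.871      0.291
  Δ           -7.871      15.74
  eq      2.7188e-04      16.03
  solve Keq expr → x = 7.871; check Q = 9.4540e+05
Then add 0.04602 M of G.
Step 2:
                   G          E
  init       0.04629      16.03
  Δ         -0.04602    0.09203
  eq      2.7501e-04      16.12
  solve Keq expr → x = 0.04602; check Q = 9.4540e+05

Direction: forward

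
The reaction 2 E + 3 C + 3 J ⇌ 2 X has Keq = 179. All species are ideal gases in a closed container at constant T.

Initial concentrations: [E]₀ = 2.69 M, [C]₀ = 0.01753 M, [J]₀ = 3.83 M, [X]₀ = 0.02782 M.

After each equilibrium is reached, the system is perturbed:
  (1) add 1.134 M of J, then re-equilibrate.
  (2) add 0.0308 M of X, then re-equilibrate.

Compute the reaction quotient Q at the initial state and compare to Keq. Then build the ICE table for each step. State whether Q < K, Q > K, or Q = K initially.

Q₀ = 0.3534 vs Keq = 179 ⇒ Q<K, forward
Step 1:
                    E           C           J           X
  Initial        2.69     0.01753        3.83     0.02782
  Change     -0.00988    -0.01482    -0.01482     0.00988
  Equil          2.68     0.00271       3.815      0.0377
  solve Keq expr → x = 0.00494; check Q = 179
Then add 1.134 M of J.
Step 2:
                    E           C           J           X
  Initial        2.68     0.00271       4.949      0.0377
  Change  -4.0374e-04 -6.0561e-04 -6.0561e-04  4.0374e-04
  Equil          2.68    0.002105       4.949      0.0381
  solve Keq expr → x = 2.0187e-04; check Q = 179
Then add 0.0308 M of X.
Step 3:
                    E           C           J           X
  Initial        2.68    0.002105       4.949      0.0689
  Change   6.6527e-04  9.9791e-04  9.9791e-04 -6.6527e-04
  Equil          2.68    0.003102        4.95     0.06824
  solve Keq expr → x = -3.3264e-04; check Q = 179

Q₀ = 0.3534; Q < K (proceeds forward)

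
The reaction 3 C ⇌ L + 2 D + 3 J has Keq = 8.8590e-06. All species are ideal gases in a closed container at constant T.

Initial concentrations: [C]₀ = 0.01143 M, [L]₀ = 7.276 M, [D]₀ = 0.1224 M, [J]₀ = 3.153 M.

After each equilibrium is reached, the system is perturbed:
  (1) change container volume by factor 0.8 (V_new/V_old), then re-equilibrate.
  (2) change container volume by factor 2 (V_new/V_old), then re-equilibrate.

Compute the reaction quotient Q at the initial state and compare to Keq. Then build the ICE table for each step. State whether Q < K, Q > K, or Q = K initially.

Q₀ = 2.2882e+06; Q > K (proceeds reverse)

Q₀ = 2.2882e+06 vs Keq = 8.8590e-06 ⇒ Q>K, reverse
Step 1:
                    C           L           D           J
  I           0.01143       7.276      0.1224       3.153
  C            0.1836    -0.06119     -0.1224     -0.1836
  E             0.195       7.215  1.8648e-05       2.969
  solve Keq expr → x = -0.06119; check Q = 8.8590e-06
Then change container volume by factor 0.8 (V_new/V_old).
Step 2:
                    C           L           D           J
  I            0.2438       9.019  2.3310e-05       3.712
  C        9.9444e-06 -3.3148e-06 -6.6296e-06 -9.9444e-06
  E            0.2438       9.019  1.6680e-05       3.712
  solve Keq expr → x = -3.3148e-06; check Q = 8.8590e-06
Then change container volume by factor 2 (V_new/V_old).
Step 3:
                    C           L           D           J
  I            0.1219       4.509  8.3401e-06       1.856
  C       -2.2863e-05  7.6211e-06  1.5242e-05  2.2863e-05
  E            0.1219       4.509  2.3582e-05       1.856
  solve Keq expr → x = 7.6211e-06; check Q = 8.8590e-06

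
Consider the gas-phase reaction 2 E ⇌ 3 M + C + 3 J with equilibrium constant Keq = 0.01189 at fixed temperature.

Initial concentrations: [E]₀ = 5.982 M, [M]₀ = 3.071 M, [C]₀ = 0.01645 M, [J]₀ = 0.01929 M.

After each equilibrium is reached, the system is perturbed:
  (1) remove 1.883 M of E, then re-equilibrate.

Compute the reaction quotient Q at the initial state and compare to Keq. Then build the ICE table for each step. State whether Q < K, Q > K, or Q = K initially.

Q₀ = 9.5567e-08; Q < K (proceeds forward)

Q₀ = 9.5567e-08 vs Keq = 0.01189 ⇒ Q<K, forward
Step 1:
                    E           M           C           J
  Initial       5.982       3.071     0.01645     0.01929
  Change      -0.2559      0.3838      0.1279      0.3838
  Equil         5.726       3.455      0.1444      0.4031
  solve Keq expr → x = 0.1279; check Q = 0.01189
Then remove 1.883 M of E.
Step 2:
                    E           M           C           J
  Initial       3.843       3.455      0.1444      0.4031
  Change      0.04478    -0.06717    -0.02239    -0.06717
  Equil         3.888       3.388       0.122      0.3359
  solve Keq expr → x = -0.02239; check Q = 0.01189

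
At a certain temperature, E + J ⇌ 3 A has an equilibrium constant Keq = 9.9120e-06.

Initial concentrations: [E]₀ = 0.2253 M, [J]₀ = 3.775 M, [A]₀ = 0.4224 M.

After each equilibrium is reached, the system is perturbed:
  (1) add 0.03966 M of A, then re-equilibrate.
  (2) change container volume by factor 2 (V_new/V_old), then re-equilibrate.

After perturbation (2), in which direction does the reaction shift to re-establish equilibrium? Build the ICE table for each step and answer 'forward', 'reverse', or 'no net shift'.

Q₀ = 0.08861 vs Keq = 9.9120e-06 ⇒ Q>K, reverse
Step 1:
                   E          J          A
  init        0.2253      3.775     0.4224
  Δ           0.1328     0.1328    -0.3984
  eq          0.3581      3.908    0.02403
  solve Keq expr → x = -0.1328; check Q = 9.9120e-06
Then add 0.03966 M of A.
Step 2:
                   E          J          A
  init        0.3581      3.908    0.06369
  Δ          0.01311    0.01311   -0.03934
  eq          0.3712      3.921    0.02434
  solve Keq expr → x = -0.01311; check Q = 9.9120e-06
Then change container volume by factor 2 (V_new/V_old).
Step 3:
                   E          J          A
  init        0.1856       1.96    0.01217
  Δ        -0.001044  -0.001044   0.003132
  eq          0.1846      1.959     0.0153
  solve Keq expr → x = 0.001044; check Q = 9.9120e-06

Direction: forward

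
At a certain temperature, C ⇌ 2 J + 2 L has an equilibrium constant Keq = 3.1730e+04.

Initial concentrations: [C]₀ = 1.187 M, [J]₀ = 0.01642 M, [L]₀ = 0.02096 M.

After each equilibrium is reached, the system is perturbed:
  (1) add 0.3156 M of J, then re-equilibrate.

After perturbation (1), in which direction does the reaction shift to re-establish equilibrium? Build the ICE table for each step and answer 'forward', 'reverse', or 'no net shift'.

Direction: reverse

Q₀ = 9.9788e-08 vs Keq = 3.1730e+04 ⇒ Q<K, forward
Step 1:
                   C          J          L
  Initial      1.187    0.01642    0.02096
  Change      -1.186      2.372      2.372
  Equil     0.001029      2.388      2.393
  solve Keq expr → x = 1.186; check Q = 3.1730e+04
Then add 0.3156 M of J.
Step 2:
                   C          J          L
  Initial   0.001029      2.704      2.393
  Change  2.8882e-04 -5.7765e-04 -5.7765e-04
  Equil     0.001318      2.703      2.392
  solve Keq expr → x = -2.8882e-04; check Q = 3.1730e+04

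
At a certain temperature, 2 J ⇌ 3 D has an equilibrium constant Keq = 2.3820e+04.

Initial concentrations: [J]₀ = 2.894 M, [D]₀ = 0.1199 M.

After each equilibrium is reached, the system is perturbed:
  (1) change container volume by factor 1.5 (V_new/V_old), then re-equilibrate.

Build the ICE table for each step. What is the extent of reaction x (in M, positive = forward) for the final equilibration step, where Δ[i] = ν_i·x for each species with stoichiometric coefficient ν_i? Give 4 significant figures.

x = 0.003535 M

Q₀ = 2.0581e-04 vs Keq = 2.3820e+04 ⇒ Q<K, forward
Step 1:
                    J           D
  Initial       2.894      0.1199
  Change       -2.835       4.252
  Equil       0.05923       4.372
  solve Keq expr → x = 1.417; check Q = 2.3820e+04
Then change container volume by factor 1.5 (V_new/V_old).
Step 2:
                    J           D
  Initial     0.03949       2.915
  Change     -0.00707     0.01061
  Equil       0.03242       2.925
  solve Keq expr → x = 0.003535; check Q = 2.3820e+04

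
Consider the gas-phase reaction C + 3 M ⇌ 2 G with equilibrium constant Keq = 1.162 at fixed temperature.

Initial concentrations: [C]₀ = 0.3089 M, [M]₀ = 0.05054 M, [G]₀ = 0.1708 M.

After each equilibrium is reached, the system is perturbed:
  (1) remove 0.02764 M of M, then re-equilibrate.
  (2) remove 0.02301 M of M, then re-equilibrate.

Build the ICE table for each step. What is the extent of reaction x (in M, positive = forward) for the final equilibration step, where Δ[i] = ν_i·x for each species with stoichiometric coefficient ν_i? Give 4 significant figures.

x = -0.002921 M

Q₀ = 731.6 vs Keq = 1.162 ⇒ Q>K, reverse
Step 1:
                  C         M         G
  Initial    0.3089   0.05054    0.1708
  Change    0.05376    0.1613   -0.1075
  Equil      0.3627    0.2118   0.06328
  solve Keq expr → x = -0.05376; check Q = 1.162
Then remove 0.02764 M of M.
Step 2:
                  C         M         G
  Initial    0.3627    0.1842   0.06328
  Change   0.003576   0.01073 -0.007151
  Equil      0.3662    0.1949   0.05613
  solve Keq expr → x = -0.003576; check Q = 1.162
Then remove 0.02301 M of M.
Step 3:
                  C         M         G
  Initial    0.3662    0.1719   0.05613
  Change   0.002921  0.008762 -0.005842
  Equil      0.3692    0.1807   0.05029
  solve Keq expr → x = -0.002921; check Q = 1.162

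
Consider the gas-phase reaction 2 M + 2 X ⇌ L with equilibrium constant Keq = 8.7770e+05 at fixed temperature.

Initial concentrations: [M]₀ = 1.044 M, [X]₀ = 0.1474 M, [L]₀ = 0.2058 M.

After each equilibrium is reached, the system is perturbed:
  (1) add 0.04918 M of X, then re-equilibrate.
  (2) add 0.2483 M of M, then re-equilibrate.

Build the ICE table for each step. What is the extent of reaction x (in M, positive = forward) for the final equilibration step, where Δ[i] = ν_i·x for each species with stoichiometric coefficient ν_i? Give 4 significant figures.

x = 7.8468e-05 M

Q₀ = 8.691 vs Keq = 8.7770e+05 ⇒ Q<K, forward
Step 1:
                    M           X           L
  Initial       1.044      0.1474      0.2058
  Change      -0.1468     -0.1468     0.07339
  Equil        0.8972  6.2859e-04      0.2792
  solve Keq expr → x = 0.07339; check Q = 8.7770e+05
Then add 0.04918 M of X.
Step 2:
                    M           X           L
  Initial      0.8972     0.04981      0.2792
  Change     -0.04911    -0.04911     0.02456
  Equil        0.8481  6.9363e-04      0.3037
  solve Keq expr → x = 0.02456; check Q = 8.7770e+05
Then add 0.2483 M of M.
Step 3:
                    M           X           L
  Initial       1.096  6.9363e-04      0.3037
  Change  -1.5694e-04 -1.5694e-04  7.8468e-05
  Equil         1.096  5.3669e-04      0.3038
  solve Keq expr → x = 7.8468e-05; check Q = 8.7770e+05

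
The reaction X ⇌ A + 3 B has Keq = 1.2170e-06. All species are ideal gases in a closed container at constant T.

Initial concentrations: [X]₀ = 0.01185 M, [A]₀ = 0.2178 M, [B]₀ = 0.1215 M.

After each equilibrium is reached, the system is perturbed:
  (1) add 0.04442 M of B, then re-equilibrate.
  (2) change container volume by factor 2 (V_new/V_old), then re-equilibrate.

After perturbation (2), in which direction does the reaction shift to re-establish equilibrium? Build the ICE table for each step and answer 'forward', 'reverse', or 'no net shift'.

Q₀ = 0.03297 vs Keq = 1.2170e-06 ⇒ Q>K, reverse
Step 1:
                  X         A         B
  Initial   0.01185    0.2178    0.1215
  Change    0.03818  -0.03818   -0.1145
  Equil     0.05003    0.1796  0.006972
  solve Keq expr → x = -0.03818; check Q = 1.2170e-06
Then add 0.04442 M of B.
Step 2:
                  X         A         B
  Initial   0.05003    0.1796   0.05139
  Change    0.01453  -0.01453  -0.04359
  Equil     0.06455    0.1651  0.007807
  solve Keq expr → x = -0.01453; check Q = 1.2170e-06
Then change container volume by factor 2 (V_new/V_old).
Step 3:
                  X         A         B
  Initial   0.03228   0.08255  0.003904
  Change  -0.001254  0.001254  0.003762
  Equil     0.03102    0.0838  0.007666
  solve Keq expr → x = 0.001254; check Q = 1.2170e-06

Direction: forward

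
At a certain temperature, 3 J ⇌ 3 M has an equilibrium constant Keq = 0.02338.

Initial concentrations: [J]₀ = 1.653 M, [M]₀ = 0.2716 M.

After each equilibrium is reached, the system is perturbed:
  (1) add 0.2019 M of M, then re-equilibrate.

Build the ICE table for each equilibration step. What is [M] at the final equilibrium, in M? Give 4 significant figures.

Q₀ = 0.004436 vs Keq = 0.02338 ⇒ Q<K, forward
Step 1:
                   J          M
  Initial      1.653     0.2716
  Change     -0.1564     0.1564
  Equil        1.497      0.428
  solve Keq expr → x = 0.05212; check Q = 0.02338
Then add 0.2019 M of M.
Step 2:
                   J          M
  Initial      1.497     0.6299
  Change       0.157     -0.157
  Equil        1.654     0.4729
  solve Keq expr → x = -0.05234; check Q = 0.02338

[M]_eq = 0.4729 M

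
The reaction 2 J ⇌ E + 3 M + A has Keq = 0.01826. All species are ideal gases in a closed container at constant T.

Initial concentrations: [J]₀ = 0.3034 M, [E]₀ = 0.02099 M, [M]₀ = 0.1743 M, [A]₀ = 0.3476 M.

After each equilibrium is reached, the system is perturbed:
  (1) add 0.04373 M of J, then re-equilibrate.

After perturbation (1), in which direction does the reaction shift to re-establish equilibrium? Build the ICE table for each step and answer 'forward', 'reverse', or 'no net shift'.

Direction: forward

Q₀ = 4.1971e-04 vs Keq = 0.01826 ⇒ Q<K, forward
Step 1:
                  J         E         M         A
  init       0.3034   0.02099    0.1743    0.3476
  Δ        -0.09249   0.04624    0.1387   0.04624
  eq         0.2109   0.06723     0.313    0.3938
  solve Keq expr → x = 0.04624; check Q = 0.01826
Then add 0.04373 M of J.
Step 2:
                  J         E         M         A
  init       0.2546   0.06723     0.313    0.3938
  Δ         -0.0124    0.0062    0.0186    0.0062
  eq         0.2422   0.07343    0.3316       0.4
  solve Keq expr → x = 0.0062; check Q = 0.01826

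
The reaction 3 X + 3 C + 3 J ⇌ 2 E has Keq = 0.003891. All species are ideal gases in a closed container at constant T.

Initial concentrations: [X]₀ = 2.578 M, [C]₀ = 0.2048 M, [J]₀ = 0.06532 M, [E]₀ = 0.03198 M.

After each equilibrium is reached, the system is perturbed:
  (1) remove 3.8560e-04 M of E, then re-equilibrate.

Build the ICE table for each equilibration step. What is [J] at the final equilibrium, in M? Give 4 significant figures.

[J]_eq = 0.1109 M

Q₀ = 24.93 vs Keq = 0.003891 ⇒ Q>K, reverse
Step 1:
                    X           C           J           E
  init          2.578      0.2048     0.06532     0.03198
  Δ           0.04611     0.04611     0.04611    -0.03074
  eq            2.624      0.2509      0.1114     0.00124
  solve Keq expr → x = -0.01537; check Q = 0.003891
Then remove 3.8560e-04 M of E.
Step 2:
                    X           C           J           E
  init          2.624      0.2509      0.1114  8.5402e-04
  Δ       -5.5772e-04 -5.5772e-04 -5.5772e-04  3.7181e-04
  eq            2.624      0.2504      0.1109    0.001226
  solve Keq expr → x = 1.8591e-04; check Q = 0.003891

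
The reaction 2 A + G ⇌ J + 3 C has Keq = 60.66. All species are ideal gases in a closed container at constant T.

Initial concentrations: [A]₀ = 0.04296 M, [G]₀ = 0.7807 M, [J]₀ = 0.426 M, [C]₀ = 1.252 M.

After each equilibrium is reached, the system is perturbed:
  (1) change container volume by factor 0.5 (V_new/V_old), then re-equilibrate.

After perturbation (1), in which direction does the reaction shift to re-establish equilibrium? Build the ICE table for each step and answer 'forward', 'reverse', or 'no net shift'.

Q₀ = 580.2 vs Keq = 60.66 ⇒ Q>K, reverse
Step 1:
                  A         G         J         C
  I         0.04296    0.7807     0.426     1.252
  C         0.06715   0.03357  -0.03357   -0.1007
  E          0.1101    0.8143    0.3924     1.151
  solve Keq expr → x = -0.03357; check Q = 60.66
Then change container volume by factor 0.5 (V_new/V_old).
Step 2:
                  A         G         J         C
  I          0.2202     1.629    0.7849     2.303
  C         0.06341    0.0317   -0.0317  -0.09511
  E          0.2836      1.66    0.7531     2.207
  solve Keq expr → x = -0.0317; check Q = 60.66

Direction: reverse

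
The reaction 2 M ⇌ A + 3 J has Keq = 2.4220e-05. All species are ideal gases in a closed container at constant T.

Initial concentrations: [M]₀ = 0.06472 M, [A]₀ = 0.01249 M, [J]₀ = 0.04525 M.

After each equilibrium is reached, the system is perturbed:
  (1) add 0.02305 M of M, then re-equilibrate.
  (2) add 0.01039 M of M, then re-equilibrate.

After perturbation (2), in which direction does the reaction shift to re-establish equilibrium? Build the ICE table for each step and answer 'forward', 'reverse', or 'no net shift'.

Direction: forward

Q₀ = 2.7627e-04 vs Keq = 2.4220e-05 ⇒ Q>K, reverse
Step 1:
                  M         A         J
  Initial   0.06472   0.01249   0.04525
  Change    0.01169 -0.005846  -0.01754
  Equil     0.07641  0.006644   0.02771
  solve Keq expr → x = -0.005846; check Q = 2.4220e-05
Then add 0.02305 M of M.
Step 2:
                  M         A         J
  Initial   0.09946  0.006644   0.02771
  Change  -0.002165  0.001082  0.003247
  Equil      0.0973  0.007727   0.03096
  solve Keq expr → x = 0.001082; check Q = 2.4220e-05
Then add 0.01039 M of M.
Step 3:
                  M         A         J
  Initial    0.1077  0.007727   0.03096
  Change  -9.0678e-04 4.5339e-04   0.00136
  Equil      0.1068   0.00818   0.03232
  solve Keq expr → x = 4.5339e-04; check Q = 2.4220e-05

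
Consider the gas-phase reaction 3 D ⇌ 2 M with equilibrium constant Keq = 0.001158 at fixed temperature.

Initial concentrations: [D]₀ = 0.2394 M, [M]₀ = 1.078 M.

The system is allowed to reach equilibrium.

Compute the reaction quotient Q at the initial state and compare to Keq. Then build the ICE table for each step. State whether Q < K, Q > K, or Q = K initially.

Q₀ = 84.7; Q > K (proceeds reverse)

Q₀ = 84.7 vs Keq = 0.001158 ⇒ Q>K, reverse
Step 1:
                   D          M
  init        0.2394      1.078
  Δ              1.5    -0.9999
  eq           1.739    0.07806
  solve Keq expr → x = -0.5; check Q = 0.001158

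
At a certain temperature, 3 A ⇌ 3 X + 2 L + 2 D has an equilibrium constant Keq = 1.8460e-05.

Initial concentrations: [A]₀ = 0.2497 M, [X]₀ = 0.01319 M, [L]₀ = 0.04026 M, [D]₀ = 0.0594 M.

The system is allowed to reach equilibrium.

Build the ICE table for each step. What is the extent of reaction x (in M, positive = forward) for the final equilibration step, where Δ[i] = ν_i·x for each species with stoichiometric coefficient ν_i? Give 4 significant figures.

Q₀ = 8.4294e-10 vs Keq = 1.8460e-05 ⇒ Q<K, forward
Step 1:
                    A           X           L           D
  Initial      0.2497     0.01319     0.04026      0.0594
  Change     -0.08002     0.08002     0.05334     0.05334
  Equil        0.1697     0.09321      0.0936      0.1127
  solve Keq expr → x = 0.02667; check Q = 1.8460e-05

x = 0.02667 M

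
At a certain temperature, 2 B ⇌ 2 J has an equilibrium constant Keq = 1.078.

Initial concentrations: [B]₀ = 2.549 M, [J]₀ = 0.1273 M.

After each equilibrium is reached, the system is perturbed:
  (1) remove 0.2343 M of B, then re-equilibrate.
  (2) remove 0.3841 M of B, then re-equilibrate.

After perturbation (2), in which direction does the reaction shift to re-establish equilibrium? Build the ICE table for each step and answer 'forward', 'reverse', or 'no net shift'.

Direction: reverse

Q₀ = 0.002494 vs Keq = 1.078 ⇒ Q<K, forward
Step 1:
                  B         J
  I           2.549    0.1273
  C          -1.236     1.236
  E           1.313     1.363
  solve Keq expr → x = 0.618; check Q = 1.078
Then remove 0.2343 M of B.
Step 2:
                  B         J
  I           1.079     1.363
  C          0.1193   -0.1193
  E           1.198     1.244
  solve Keq expr → x = -0.05967; check Q = 1.078
Then remove 0.3841 M of B.
Step 3:
                  B         J
  I           0.814     1.244
  C          0.1957   -0.1957
  E            1.01     1.048
  solve Keq expr → x = -0.09783; check Q = 1.078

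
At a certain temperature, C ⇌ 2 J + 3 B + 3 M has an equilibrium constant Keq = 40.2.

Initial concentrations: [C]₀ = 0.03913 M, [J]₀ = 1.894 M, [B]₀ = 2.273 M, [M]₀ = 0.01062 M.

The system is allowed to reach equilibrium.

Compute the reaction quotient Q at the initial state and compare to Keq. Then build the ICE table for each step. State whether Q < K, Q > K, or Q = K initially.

Q₀ = 0.00129; Q < K (proceeds forward)

Q₀ = 0.00129 vs Keq = 40.2 ⇒ Q<K, forward
Step 1:
                  C         J         B         M
  init      0.03913     1.894     2.273   0.01062
  Δ        -0.03682   0.07363    0.1104    0.1104
  eq       0.002314     1.968     2.383    0.1211
  solve Keq expr → x = 0.03682; check Q = 40.2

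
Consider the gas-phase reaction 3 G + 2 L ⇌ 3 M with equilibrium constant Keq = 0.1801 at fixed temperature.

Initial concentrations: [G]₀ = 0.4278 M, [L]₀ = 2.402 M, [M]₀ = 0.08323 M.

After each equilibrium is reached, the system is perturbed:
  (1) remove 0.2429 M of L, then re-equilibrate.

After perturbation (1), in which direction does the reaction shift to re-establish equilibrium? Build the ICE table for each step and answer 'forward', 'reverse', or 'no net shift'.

Direction: reverse

Q₀ = 0.001276 vs Keq = 0.1801 ⇒ Q<K, forward
Step 1:
                  G         L         M
  init       0.4278     2.402   0.08323
  Δ         -0.1698   -0.1132    0.1698
  eq          0.258     2.289     0.253
  solve Keq expr → x = 0.0566; check Q = 0.1801
Then remove 0.2429 M of L.
Step 2:
                  G         L         M
  init        0.258     2.046     0.253
  Δ         0.00929  0.006193  -0.00929
  eq         0.2673     2.052    0.2437
  solve Keq expr → x = -0.003097; check Q = 0.1801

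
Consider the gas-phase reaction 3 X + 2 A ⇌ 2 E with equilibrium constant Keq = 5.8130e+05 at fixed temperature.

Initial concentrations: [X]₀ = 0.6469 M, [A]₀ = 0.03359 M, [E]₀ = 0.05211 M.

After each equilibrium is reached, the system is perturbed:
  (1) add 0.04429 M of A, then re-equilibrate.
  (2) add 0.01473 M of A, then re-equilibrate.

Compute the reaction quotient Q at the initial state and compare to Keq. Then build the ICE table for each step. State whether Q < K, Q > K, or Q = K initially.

Q₀ = 8.89 vs Keq = 5.8130e+05 ⇒ Q<K, forward
Step 1:
                    X           A           E
  Initial      0.6469     0.03359     0.05211
  Change     -0.05002    -0.03335     0.03335
  Equil        0.5969  2.4306e-04     0.08546
  solve Keq expr → x = 0.01667; check Q = 5.8130e+05
Then add 0.04429 M of A.
Step 2:
                    X           A           E
  Initial      0.5969     0.04453     0.08546
  Change     -0.06614    -0.04409     0.04409
  Equil        0.5307  4.3946e-04      0.1296
  solve Keq expr → x = 0.02205; check Q = 5.8130e+05
Then add 0.01473 M of A.
Step 3:
                    X           A           E
  Initial      0.5307     0.01517      0.1296
  Change     -0.02197    -0.01465     0.01465
  Equil        0.5088  5.2117e-04      0.1442
  solve Keq expr → x = 0.007324; check Q = 5.8130e+05

Q₀ = 8.89; Q < K (proceeds forward)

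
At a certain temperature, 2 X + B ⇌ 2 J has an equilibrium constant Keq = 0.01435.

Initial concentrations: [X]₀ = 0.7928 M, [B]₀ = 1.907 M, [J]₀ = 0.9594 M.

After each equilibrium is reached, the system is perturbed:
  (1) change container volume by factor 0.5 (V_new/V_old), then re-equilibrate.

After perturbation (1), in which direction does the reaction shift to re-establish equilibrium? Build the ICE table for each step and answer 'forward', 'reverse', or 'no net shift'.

Direction: forward

Q₀ = 0.7679 vs Keq = 0.01435 ⇒ Q>K, reverse
Step 1:
                   X          B          J
  Initial     0.7928      1.907     0.9594
  Change      0.6923     0.3462    -0.6923
  Equil        1.485      2.253     0.2671
  solve Keq expr → x = -0.3462; check Q = 0.01435
Then change container volume by factor 0.5 (V_new/V_old).
Step 2:
                   X          B          J
  Initial       2.97      4.506     0.5341
  Change      -0.171   -0.08549      0.171
  Equil        2.799      4.421     0.7051
  solve Keq expr → x = 0.08549; check Q = 0.01435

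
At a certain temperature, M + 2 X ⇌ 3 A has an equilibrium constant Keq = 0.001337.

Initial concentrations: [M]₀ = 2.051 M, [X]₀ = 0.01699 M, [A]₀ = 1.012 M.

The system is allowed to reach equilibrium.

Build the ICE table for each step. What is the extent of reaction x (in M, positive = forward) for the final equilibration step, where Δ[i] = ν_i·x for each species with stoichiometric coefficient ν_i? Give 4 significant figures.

Q₀ = 1751 vs Keq = 0.001337 ⇒ Q>K, reverse
Step 1:
                    M           X           A
  I             2.051     0.01699       1.012
  C            0.3018      0.6036     -0.9054
  E             2.353      0.6206      0.1066
  solve Keq expr → x = -0.3018; check Q = 0.001337

x = -0.3018 M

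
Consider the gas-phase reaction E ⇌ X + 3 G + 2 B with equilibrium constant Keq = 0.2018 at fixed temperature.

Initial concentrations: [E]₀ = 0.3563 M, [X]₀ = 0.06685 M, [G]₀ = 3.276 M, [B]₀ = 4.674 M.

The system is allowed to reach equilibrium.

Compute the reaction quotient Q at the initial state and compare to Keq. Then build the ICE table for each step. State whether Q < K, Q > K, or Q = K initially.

Q₀ = 144.1; Q > K (proceeds reverse)

Q₀ = 144.1 vs Keq = 0.2018 ⇒ Q>K, reverse
Step 1:
                  E         X         G         B
  Initial    0.3563   0.06685     3.276     4.674
  Change    0.06671  -0.06671   -0.2001   -0.1334
  Equil       0.423 1.4228e-04     3.076     4.541
  solve Keq expr → x = -0.06671; check Q = 0.2018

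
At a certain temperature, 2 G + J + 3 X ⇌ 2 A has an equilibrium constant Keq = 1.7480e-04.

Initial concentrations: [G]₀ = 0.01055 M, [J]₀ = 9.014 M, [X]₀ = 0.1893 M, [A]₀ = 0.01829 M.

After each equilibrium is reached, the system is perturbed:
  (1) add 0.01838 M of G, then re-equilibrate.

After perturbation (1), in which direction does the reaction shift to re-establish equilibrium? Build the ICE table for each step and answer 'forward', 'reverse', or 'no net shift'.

Direction: forward

Q₀ = 49.15 vs Keq = 1.7480e-04 ⇒ Q>K, reverse
Step 1:
                   G          J          X          A
  Initial    0.01055      9.014     0.1893    0.01829
  Change     0.01818   0.009088    0.02726   -0.01818
  Equil      0.02873      9.023     0.2166 1.1497e-04
  solve Keq expr → x = -0.009088; check Q = 1.7480e-04
Then add 0.01838 M of G.
Step 2:
                   G          J          X          A
  Initial    0.04711      9.023     0.2166 1.1497e-04
  Change  -7.3129e-05 -3.6564e-05 -1.0969e-04 7.3129e-05
  Equil      0.04703      9.023     0.2165 1.8810e-04
  solve Keq expr → x = 3.6564e-05; check Q = 1.7480e-04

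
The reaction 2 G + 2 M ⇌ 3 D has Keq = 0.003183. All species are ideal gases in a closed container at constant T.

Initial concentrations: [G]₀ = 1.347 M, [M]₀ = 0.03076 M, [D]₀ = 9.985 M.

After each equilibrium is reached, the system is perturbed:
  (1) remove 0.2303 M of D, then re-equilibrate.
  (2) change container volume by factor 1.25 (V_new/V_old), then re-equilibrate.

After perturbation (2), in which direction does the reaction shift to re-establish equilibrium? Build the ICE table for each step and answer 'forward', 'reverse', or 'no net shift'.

Direction: reverse

Q₀ = 5.7988e+05 vs Keq = 0.003183 ⇒ Q>K, reverse
Step 1:
                    G           M           D
  init          1.347     0.03076       9.985
  Δ             5.541       5.541      -8.311
  eq            6.888       5.572       1.674
  solve Keq expr → x = -2.77; check Q = 0.003183
Then remove 0.2303 M of D.
Step 2:
                    G           M           D
  init          6.888       5.572       1.443
  Δ           -0.1237     -0.1237      0.1856
  eq            6.764       5.448       1.629
  solve Keq expr → x = 0.06187; check Q = 0.003183
Then change container volume by factor 1.25 (V_new/V_old).
Step 3:
                    G           M           D
  init          5.411       4.358       1.303
  Δ           0.05092     0.05092    -0.07637
  eq            5.462       4.409       1.227
  solve Keq expr → x = -0.02546; check Q = 0.003183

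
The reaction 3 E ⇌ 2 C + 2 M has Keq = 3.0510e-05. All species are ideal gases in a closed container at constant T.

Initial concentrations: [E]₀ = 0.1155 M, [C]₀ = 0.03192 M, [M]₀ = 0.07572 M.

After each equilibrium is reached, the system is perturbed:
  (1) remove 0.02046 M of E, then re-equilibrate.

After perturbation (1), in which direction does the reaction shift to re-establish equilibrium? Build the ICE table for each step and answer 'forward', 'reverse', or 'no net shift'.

Q₀ = 0.003791 vs Keq = 3.0510e-05 ⇒ Q>K, reverse
Step 1:
                   E          C          M
  init        0.1155    0.03192    0.07572
  Δ          0.03799   -0.02533   -0.02533
  eq          0.1535   0.006592    0.05039
  solve Keq expr → x = -0.01266; check Q = 3.0510e-05
Then remove 0.02046 M of E.
Step 2:
                   E          C          M
  init         0.133   0.006592    0.05039
  Δ         0.001591  -0.001061  -0.001061
  eq          0.1346   0.005531    0.04933
  solve Keq expr → x = -5.3043e-04; check Q = 3.0510e-05

Direction: reverse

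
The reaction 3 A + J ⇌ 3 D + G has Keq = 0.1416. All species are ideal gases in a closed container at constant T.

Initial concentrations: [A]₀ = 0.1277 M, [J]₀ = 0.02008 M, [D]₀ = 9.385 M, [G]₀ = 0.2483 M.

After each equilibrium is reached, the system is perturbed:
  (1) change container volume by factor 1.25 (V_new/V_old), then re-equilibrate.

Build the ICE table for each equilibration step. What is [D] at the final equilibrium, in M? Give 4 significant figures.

Q₀ = 4.9084e+06 vs Keq = 0.1416 ⇒ Q>K, reverse
Step 1:
                  A         J         D         G
  init       0.1277   0.02008     9.385    0.2483
  Δ          0.7448    0.2483   -0.7448   -0.2483
  eq         0.8725    0.2683      8.64 3.9124e-05
  solve Keq expr → x = -0.2483; check Q = 0.1416
Then change container volume by factor 1.25 (V_new/V_old).
Step 2:
                  A         J         D         G
  init        0.698    0.2147     6.912 3.1299e-05
  Δ               0         0         0         0
  eq          0.698    0.2147     6.912 3.1299e-05
  solve Keq expr → x = 0; check Q = 0.1416

[D]_eq = 6.912 M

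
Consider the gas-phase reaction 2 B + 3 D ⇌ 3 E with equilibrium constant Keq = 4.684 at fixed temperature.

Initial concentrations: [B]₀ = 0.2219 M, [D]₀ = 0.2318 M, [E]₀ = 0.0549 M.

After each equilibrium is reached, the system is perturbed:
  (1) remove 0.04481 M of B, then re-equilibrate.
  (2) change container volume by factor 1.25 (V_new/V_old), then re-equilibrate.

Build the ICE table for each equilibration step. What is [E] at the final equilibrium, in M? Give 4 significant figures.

[E]_eq = 0.06783 M

Q₀ = 0.2698 vs Keq = 4.684 ⇒ Q<K, forward
Step 1:
                    B           D           E
  Initial      0.2219      0.2318      0.0549
  Change     -0.03152    -0.04728     0.04728
  Equil        0.1904      0.1845      0.1022
  solve Keq expr → x = 0.01576; check Q = 4.684
Then remove 0.04481 M of B.
Step 2:
                    B           D           E
  Initial      0.1456      0.1845      0.1022
  Change      0.00643    0.009644   -0.009644
  Equil         0.152      0.1942     0.09253
  solve Keq expr → x = -0.003215; check Q = 4.684
Then change container volume by factor 1.25 (V_new/V_old).
Step 3:
                    B           D           E
  Initial      0.1216      0.1553     0.07402
  Change      0.00413    0.006195   -0.006195
  Equil        0.1257      0.1615     0.06783
  solve Keq expr → x = -0.002065; check Q = 4.684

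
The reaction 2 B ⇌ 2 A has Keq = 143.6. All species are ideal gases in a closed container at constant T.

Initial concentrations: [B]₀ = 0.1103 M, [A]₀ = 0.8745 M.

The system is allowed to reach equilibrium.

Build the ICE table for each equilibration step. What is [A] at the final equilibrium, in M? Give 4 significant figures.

Q₀ = 62.86 vs Keq = 143.6 ⇒ Q<K, forward
Step 1:
                    B           A
  init         0.1103      0.8745
  Δ          -0.03445     0.03445
  eq          0.07585      0.9089
  solve Keq expr → x = 0.01722; check Q = 143.6

[A]_eq = 0.9089 M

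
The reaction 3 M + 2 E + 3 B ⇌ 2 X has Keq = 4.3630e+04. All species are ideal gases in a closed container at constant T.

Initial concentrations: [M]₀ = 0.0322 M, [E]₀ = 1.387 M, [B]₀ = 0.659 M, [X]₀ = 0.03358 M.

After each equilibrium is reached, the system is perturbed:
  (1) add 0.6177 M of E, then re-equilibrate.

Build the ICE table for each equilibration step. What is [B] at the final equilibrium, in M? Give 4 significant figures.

Q₀ = 61.35 vs Keq = 4.3630e+04 ⇒ Q<K, forward
Step 1:
                    M           E           B           X
  I            0.0322       1.387       0.659     0.03358
  C          -0.02714    -0.01809    -0.02714     0.01809
  E          0.005059       1.369      0.6319     0.05167
  solve Keq expr → x = 0.009047; check Q = 4.3630e+04
Then add 0.6177 M of E.
Step 2:
                    M           E           B           X
  I          0.005059       1.987      0.6319     0.05167
  C         -0.001068 -7.1223e-04   -0.001068  7.1223e-04
  E          0.003991       1.986      0.6308     0.05239
  solve Keq expr → x = 3.5611e-04; check Q = 4.3630e+04

[B]_eq = 0.6308 M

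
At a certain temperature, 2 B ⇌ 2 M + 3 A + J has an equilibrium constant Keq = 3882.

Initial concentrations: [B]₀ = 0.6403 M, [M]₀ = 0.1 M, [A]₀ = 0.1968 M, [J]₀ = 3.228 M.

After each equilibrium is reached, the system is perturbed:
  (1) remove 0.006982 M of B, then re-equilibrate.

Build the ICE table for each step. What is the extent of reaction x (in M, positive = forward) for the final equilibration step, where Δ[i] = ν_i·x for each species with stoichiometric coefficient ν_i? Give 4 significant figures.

Q₀ = 6.0013e-04 vs Keq = 3882 ⇒ Q<K, forward
Step 1:
                   B          M          A          J
  I           0.6403        0.1     0.1968      3.228
  C          -0.6148     0.6148     0.9222     0.3074
  E          0.02553     0.7148      1.119      3.535
  solve Keq expr → x = 0.3074; check Q = 3882
Then remove 0.006982 M of B.
Step 2:
                   B          M          A          J
  I          0.01855     0.7148      1.119      3.535
  C         0.006416  -0.006416  -0.009624  -0.003208
  E          0.02497     0.7084      1.109      3.532
  solve Keq expr → x = -0.003208; check Q = 3882

x = -0.003208 M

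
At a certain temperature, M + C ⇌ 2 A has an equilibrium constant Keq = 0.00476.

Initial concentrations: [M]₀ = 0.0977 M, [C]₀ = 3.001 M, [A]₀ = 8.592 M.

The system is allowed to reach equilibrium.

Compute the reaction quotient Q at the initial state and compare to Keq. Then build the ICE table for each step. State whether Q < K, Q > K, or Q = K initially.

Q₀ = 251.8; Q > K (proceeds reverse)

Q₀ = 251.8 vs Keq = 0.00476 ⇒ Q>K, reverse
Step 1:
                   M          C          A
  init        0.0977      3.001      8.592
  Δ            4.107      4.107     -8.215
  eq           4.205      7.108     0.3772
  solve Keq expr → x = -4.107; check Q = 0.00476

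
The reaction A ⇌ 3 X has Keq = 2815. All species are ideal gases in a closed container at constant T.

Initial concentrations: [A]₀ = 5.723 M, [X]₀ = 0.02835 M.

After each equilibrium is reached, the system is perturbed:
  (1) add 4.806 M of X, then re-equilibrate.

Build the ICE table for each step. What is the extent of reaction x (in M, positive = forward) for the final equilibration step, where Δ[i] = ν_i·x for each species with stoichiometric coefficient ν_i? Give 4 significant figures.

Q₀ = 3.9814e-06 vs Keq = 2815 ⇒ Q<K, forward
Step 1:
                    A           X
  Initial       5.723     0.02835
  Change       -4.713       14.14
  Equil          1.01       14.17
  solve Keq expr → x = 4.713; check Q = 2815
Then add 4.806 M of X.
Step 2:
                    A           X
  Initial        1.01       18.97
  Change       0.6981      -2.094
  Equil         1.708       16.88
  solve Keq expr → x = -0.6981; check Q = 2815

x = -0.6981 M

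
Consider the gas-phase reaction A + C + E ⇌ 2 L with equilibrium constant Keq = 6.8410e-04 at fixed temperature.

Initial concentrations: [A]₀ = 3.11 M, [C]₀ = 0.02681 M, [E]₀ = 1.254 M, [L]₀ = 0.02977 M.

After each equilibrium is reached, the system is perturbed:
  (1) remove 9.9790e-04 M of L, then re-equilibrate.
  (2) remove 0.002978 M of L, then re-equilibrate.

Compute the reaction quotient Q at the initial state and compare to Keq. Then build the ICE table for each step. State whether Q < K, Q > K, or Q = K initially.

Q₀ = 0.008476 vs Keq = 6.8410e-04 ⇒ Q>K, reverse
Step 1:
                   A          C          E          L
  I             3.11    0.02681      1.254    0.02977
  C         0.009909   0.009909   0.009909   -0.01982
  E             3.12    0.03672      1.264   0.009953
  solve Keq expr → x = -0.009909; check Q = 6.8410e-04
Then remove 9.9790e-04 M of L.
Step 2:
                   A          C          E          L
  I             3.12    0.03672      1.264   0.008955
  C       -4.6599e-04 -4.6599e-04 -4.6599e-04 9.3198e-04
  E            3.119    0.03625      1.263   0.009887
  solve Keq expr → x = 4.6599e-04; check Q = 6.8410e-04
Then remove 0.002978 M of L.
Step 3:
                   A          C          E          L
  I            3.119    0.03625      1.263   0.006909
  C         -0.00139   -0.00139   -0.00139   0.002779
  E            3.118    0.03486      1.262   0.009688
  solve Keq expr → x = 0.00139; check Q = 6.8410e-04

Q₀ = 0.008476; Q > K (proceeds reverse)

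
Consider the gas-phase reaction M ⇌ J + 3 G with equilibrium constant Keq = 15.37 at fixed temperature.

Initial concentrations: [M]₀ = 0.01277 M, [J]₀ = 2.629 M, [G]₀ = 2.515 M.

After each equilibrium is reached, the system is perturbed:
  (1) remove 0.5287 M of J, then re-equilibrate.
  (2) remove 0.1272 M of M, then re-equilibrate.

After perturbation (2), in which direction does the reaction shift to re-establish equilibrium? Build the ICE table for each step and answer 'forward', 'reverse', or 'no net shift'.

Q₀ = 3275 vs Keq = 15.37 ⇒ Q>K, reverse
Step 1:
                  M         J         G
  I         0.01277     2.629     2.515
  C          0.3766   -0.3766     -1.13
  E          0.3894     2.252     1.385
  solve Keq expr → x = -0.3766; check Q = 15.37
Then remove 0.5287 M of J.
Step 2:
                  M         J         G
  I          0.3894     1.724     1.385
  C        -0.02802   0.02802   0.08405
  E          0.3614     1.752     1.469
  solve Keq expr → x = 0.02802; check Q = 15.37
Then remove 0.1272 M of M.
Step 3:
                  M         J         G
  I          0.2342     1.752     1.469
  C         0.03976  -0.03976   -0.1193
  E           0.274     1.712      1.35
  solve Keq expr → x = -0.03976; check Q = 15.37

Direction: reverse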